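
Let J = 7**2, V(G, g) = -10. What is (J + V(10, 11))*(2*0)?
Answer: 0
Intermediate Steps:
J = 49
(J + V(10, 11))*(2*0) = (49 - 10)*(2*0) = 39*0 = 0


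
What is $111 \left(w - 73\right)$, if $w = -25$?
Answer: $-10878$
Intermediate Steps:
$111 \left(w - 73\right) = 111 \left(-25 - 73\right) = 111 \left(-98\right) = -10878$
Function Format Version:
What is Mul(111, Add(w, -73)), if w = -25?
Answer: -10878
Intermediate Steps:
Mul(111, Add(w, -73)) = Mul(111, Add(-25, -73)) = Mul(111, -98) = -10878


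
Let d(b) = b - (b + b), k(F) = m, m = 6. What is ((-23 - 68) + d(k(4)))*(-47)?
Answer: 4559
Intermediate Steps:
k(F) = 6
d(b) = -b (d(b) = b - 2*b = -b)
((-23 - 68) + d(k(4)))*(-47) = ((-23 - 68) - 1*6)*(-47) = (-91 - 6)*(-47) = -97*(-47) = 4559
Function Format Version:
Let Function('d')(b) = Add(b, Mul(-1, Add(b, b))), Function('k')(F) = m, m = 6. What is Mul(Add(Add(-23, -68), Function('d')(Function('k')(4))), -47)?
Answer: 4559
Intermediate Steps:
Function('k')(F) = 6
Function('d')(b) = Mul(-1, b) (Function('d')(b) = Add(b, Mul(-1, Mul(2, b))) = Add(b, Mul(-2, b)) = Mul(-1, b))
Mul(Add(Add(-23, -68), Function('d')(Function('k')(4))), -47) = Mul(Add(Add(-23, -68), Mul(-1, 6)), -47) = Mul(Add(-91, -6), -47) = Mul(-97, -47) = 4559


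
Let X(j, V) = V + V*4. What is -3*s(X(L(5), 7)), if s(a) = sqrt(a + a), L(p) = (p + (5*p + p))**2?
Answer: -3*sqrt(70) ≈ -25.100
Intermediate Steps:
L(p) = 49*p**2 (L(p) = (p + 6*p)**2 = (7*p)**2 = 49*p**2)
X(j, V) = 5*V (X(j, V) = V + 4*V = 5*V)
s(a) = sqrt(2)*sqrt(a) (s(a) = sqrt(2*a) = sqrt(2)*sqrt(a))
-3*s(X(L(5), 7)) = -3*sqrt(2)*sqrt(5*7) = -3*sqrt(2)*sqrt(35) = -3*sqrt(70)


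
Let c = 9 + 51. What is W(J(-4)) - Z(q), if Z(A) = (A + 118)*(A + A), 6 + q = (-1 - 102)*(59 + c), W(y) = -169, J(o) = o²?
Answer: -297868439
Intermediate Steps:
c = 60
q = -12263 (q = -6 + (-1 - 102)*(59 + 60) = -6 - 103*119 = -6 - 12257 = -12263)
Z(A) = 2*A*(118 + A) (Z(A) = (118 + A)*(2*A) = 2*A*(118 + A))
W(J(-4)) - Z(q) = -169 - 2*(-12263)*(118 - 12263) = -169 - 2*(-12263)*(-12145) = -169 - 1*297868270 = -169 - 297868270 = -297868439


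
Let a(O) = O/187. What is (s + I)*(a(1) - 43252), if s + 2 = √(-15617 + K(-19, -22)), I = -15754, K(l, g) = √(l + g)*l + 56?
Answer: 127436465988/187 - 8088123*√(-15561 - 19*I*√41)/187 ≈ 6.8146e+8 + 5.3955e+6*I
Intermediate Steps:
K(l, g) = 56 + l*√(g + l) (K(l, g) = √(g + l)*l + 56 = l*√(g + l) + 56 = 56 + l*√(g + l))
a(O) = O/187 (a(O) = O*(1/187) = O/187)
s = -2 + √(-15561 - 19*I*√41) (s = -2 + √(-15617 + (56 - 19*√(-22 - 19))) = -2 + √(-15617 + (56 - 19*I*√41)) = -2 + √(-15561 - 19*I*√41) ≈ -1.5124 - 124.74*I)
(s + I)*(a(1) - 43252) = ((-2 + √(-15561 - 19*I*√41)) - 15754)*((1/187)*1 - 43252) = (-15756 + √(-15561 - 19*I*√41))*(1/187 - 43252) = (-15756 + √(-15561 - 19*I*√41))*(-8088123/187) = 127436465988/187 - 8088123*√(-15561 - 19*I*√41)/187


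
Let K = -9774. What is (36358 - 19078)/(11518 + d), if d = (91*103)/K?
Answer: 168894720/112567559 ≈ 1.5004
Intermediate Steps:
d = -9373/9774 (d = (91*103)/(-9774) = 9373*(-1/9774) = -9373/9774 ≈ -0.95897)
(36358 - 19078)/(11518 + d) = (36358 - 19078)/(11518 - 9373/9774) = 17280/(112567559/9774) = 17280*(9774/112567559) = 168894720/112567559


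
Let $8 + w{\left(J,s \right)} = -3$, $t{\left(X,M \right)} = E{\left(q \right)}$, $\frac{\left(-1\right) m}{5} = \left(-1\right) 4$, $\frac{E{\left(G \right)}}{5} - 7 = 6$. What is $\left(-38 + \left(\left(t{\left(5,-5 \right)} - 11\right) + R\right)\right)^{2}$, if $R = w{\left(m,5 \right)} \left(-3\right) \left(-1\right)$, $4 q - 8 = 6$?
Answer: $289$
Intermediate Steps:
$q = \frac{7}{2}$ ($q = 2 + \frac{1}{4} \cdot 6 = 2 + \frac{3}{2} = \frac{7}{2} \approx 3.5$)
$E{\left(G \right)} = 65$ ($E{\left(G \right)} = 35 + 5 \cdot 6 = 35 + 30 = 65$)
$m = 20$ ($m = - 5 \left(\left(-1\right) 4\right) = \left(-5\right) \left(-4\right) = 20$)
$t{\left(X,M \right)} = 65$
$w{\left(J,s \right)} = -11$ ($w{\left(J,s \right)} = -8 - 3 = -11$)
$R = -33$ ($R = \left(-11\right) \left(-3\right) \left(-1\right) = 33 \left(-1\right) = -33$)
$\left(-38 + \left(\left(t{\left(5,-5 \right)} - 11\right) + R\right)\right)^{2} = \left(-38 + \left(\left(65 - 11\right) - 33\right)\right)^{2} = \left(-38 + \left(54 - 33\right)\right)^{2} = \left(-38 + 21\right)^{2} = \left(-17\right)^{2} = 289$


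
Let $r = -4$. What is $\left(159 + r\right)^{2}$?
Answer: $24025$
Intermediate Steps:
$\left(159 + r\right)^{2} = \left(159 - 4\right)^{2} = 155^{2} = 24025$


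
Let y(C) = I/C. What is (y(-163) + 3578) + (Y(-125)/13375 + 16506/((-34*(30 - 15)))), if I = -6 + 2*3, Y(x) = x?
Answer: 32247468/9095 ≈ 3545.6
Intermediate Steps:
I = 0 (I = -6 + 6 = 0)
y(C) = 0 (y(C) = 0/C = 0)
(y(-163) + 3578) + (Y(-125)/13375 + 16506/((-34*(30 - 15)))) = (0 + 3578) + (-125/13375 + 16506/((-34*(30 - 15)))) = 3578 + (-125*1/13375 + 16506/((-34*15))) = 3578 + (-1/107 + 16506/(-510)) = 3578 + (-1/107 + 16506*(-1/510)) = 3578 + (-1/107 - 2751/85) = 3578 - 294442/9095 = 32247468/9095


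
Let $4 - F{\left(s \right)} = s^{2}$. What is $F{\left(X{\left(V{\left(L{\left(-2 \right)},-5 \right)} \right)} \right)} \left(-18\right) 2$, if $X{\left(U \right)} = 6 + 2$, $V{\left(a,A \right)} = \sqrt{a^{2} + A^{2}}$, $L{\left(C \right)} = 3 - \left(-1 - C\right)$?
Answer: $2160$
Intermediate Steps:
$L{\left(C \right)} = 4 + C$ ($L{\left(C \right)} = 3 + \left(1 + C\right) = 4 + C$)
$V{\left(a,A \right)} = \sqrt{A^{2} + a^{2}}$
$X{\left(U \right)} = 8$
$F{\left(s \right)} = 4 - s^{2}$
$F{\left(X{\left(V{\left(L{\left(-2 \right)},-5 \right)} \right)} \right)} \left(-18\right) 2 = \left(4 - 8^{2}\right) \left(-18\right) 2 = \left(4 - 64\right) \left(-18\right) 2 = \left(-60\right) \left(-18\right) 2 = 1080 \cdot 2 = 2160$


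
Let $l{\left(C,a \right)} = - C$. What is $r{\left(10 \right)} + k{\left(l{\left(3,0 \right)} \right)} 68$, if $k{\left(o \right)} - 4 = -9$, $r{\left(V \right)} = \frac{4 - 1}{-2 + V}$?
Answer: $- \frac{2717}{8} \approx -339.63$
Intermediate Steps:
$r{\left(V \right)} = \frac{3}{-2 + V}$
$k{\left(o \right)} = -5$ ($k{\left(o \right)} = 4 - 9 = -5$)
$r{\left(10 \right)} + k{\left(l{\left(3,0 \right)} \right)} 68 = \frac{3}{-2 + 10} - 340 = \frac{3}{8} - 340 = - \frac{2717}{8}$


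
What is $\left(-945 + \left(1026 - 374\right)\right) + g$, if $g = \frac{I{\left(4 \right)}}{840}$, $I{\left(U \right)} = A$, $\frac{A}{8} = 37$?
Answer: $- \frac{30728}{105} \approx -292.65$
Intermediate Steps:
$A = 296$ ($A = 8 \cdot 37 = 296$)
$I{\left(U \right)} = 296$
$g = \frac{37}{105}$ ($g = \frac{296}{840} = 296 \cdot \frac{1}{840} = \frac{37}{105} \approx 0.35238$)
$\left(-945 + \left(1026 - 374\right)\right) + g = \left(-945 + \left(1026 - 374\right)\right) + \frac{37}{105} = \left(-945 + 652\right) + \frac{37}{105} = -293 + \frac{37}{105} = - \frac{30728}{105}$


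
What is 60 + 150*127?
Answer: 19110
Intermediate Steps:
60 + 150*127 = 60 + 19050 = 19110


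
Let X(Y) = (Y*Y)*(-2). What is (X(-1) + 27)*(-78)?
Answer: -1950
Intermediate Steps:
X(Y) = -2*Y² (X(Y) = Y²*(-2) = -2*Y²)
(X(-1) + 27)*(-78) = (-2*(-1)² + 27)*(-78) = (-2*1 + 27)*(-78) = (-2 + 27)*(-78) = 25*(-78) = -1950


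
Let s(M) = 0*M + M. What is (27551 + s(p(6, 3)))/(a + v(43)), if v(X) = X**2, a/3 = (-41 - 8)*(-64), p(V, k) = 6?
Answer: 27557/11257 ≈ 2.4480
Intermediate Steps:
s(M) = M (s(M) = 0 + M = M)
a = 9408 (a = 3*((-41 - 8)*(-64)) = 3*(-49*(-64)) = 3*3136 = 9408)
(27551 + s(p(6, 3)))/(a + v(43)) = (27551 + 6)/(9408 + 43**2) = 27557/(9408 + 1849) = 27557/11257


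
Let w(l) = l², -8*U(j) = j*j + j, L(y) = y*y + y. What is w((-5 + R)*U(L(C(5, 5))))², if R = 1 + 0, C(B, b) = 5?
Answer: 46753250625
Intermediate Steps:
L(y) = y + y² (L(y) = y² + y = y + y²)
R = 1
U(j) = -j/8 - j²/8 (U(j) = -(j*j + j)/8 = -(j² + j)/8 = -(j + j²)/8 = -j/8 - j²/8)
w((-5 + R)*U(L(C(5, 5))))² = (((-5 + 1)*(-5*(1 + 5)*(1 + 5*(1 + 5))/8))²)² = ((-(-1)*5*6*(1 + 5*6)/2)²)² = ((-(-1)*30*(1 + 30)/2)²)² = ((-(-1)*30*31/2)²)² = ((-4*(-465/4))²)² = (465²)² = 216225² = 46753250625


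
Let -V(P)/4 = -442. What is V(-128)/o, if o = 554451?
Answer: 1768/554451 ≈ 0.0031887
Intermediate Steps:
V(P) = 1768 (V(P) = -4*(-442) = 1768)
V(-128)/o = 1768/554451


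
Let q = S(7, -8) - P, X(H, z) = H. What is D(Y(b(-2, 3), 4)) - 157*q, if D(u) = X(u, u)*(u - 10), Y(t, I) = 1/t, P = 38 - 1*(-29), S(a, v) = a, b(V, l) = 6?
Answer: 339061/36 ≈ 9418.4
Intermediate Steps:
P = 67 (P = 38 + 29 = 67)
q = -60 (q = 7 - 1*67 = 7 - 67 = -60)
D(u) = u*(-10 + u) (D(u) = u*(u - 10) = u*(-10 + u))
D(Y(b(-2, 3), 4)) - 157*q = (-10 + 1/6)/6 - 157*(-60) = (-10 + ⅙)/6 + 9420 = (⅙)*(-59/6) + 9420 = -59/36 + 9420 = 339061/36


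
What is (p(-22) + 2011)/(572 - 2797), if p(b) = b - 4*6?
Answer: -393/445 ≈ -0.88315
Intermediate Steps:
p(b) = -24 + b (p(b) = b - 24 = -24 + b)
(p(-22) + 2011)/(572 - 2797) = ((-24 - 22) + 2011)/(572 - 2797) = (-46 + 2011)/(-2225) = 1965*(-1/2225) = -393/445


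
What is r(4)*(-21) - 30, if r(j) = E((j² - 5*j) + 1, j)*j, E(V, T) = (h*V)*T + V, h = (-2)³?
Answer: -7842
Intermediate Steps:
h = -8
E(V, T) = V - 8*T*V (E(V, T) = (-8*V)*T + V = -8*T*V + V = V - 8*T*V)
r(j) = j*(1 - 8*j)*(1 + j² - 5*j) (r(j) = (((j² - 5*j) + 1)*(1 - 8*j))*j = ((1 + j² - 5*j)*(1 - 8*j))*j = ((1 - 8*j)*(1 + j² - 5*j))*j = j*(1 - 8*j)*(1 + j² - 5*j))
r(4)*(-21) - 30 = (4*(1 - 8*4)*(1 + 4² - 5*4))*(-21) - 30 = (4*(1 - 32)*(1 + 16 - 20))*(-21) - 30 = (4*(-31)*(-3))*(-21) - 30 = 372*(-21) - 30 = -7812 - 30 = -7842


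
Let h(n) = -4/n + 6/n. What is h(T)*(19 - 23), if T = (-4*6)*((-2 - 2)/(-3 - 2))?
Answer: 5/12 ≈ 0.41667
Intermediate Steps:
T = -96/5 (T = -(-96)/(-5) = -(-96)*(-1)/5 = -24*4/5 = -96/5 ≈ -19.200)
h(n) = 2/n
h(T)*(19 - 23) = (2/(-96/5))*(19 - 23) = (2*(-5/96))*(-4) = -5/48*(-4) = 5/12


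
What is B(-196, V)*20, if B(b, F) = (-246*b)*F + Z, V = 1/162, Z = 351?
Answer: 350260/27 ≈ 12973.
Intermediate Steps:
V = 1/162 ≈ 0.0061728
B(b, F) = 351 - 246*F*b (B(b, F) = (-246*b)*F + 351 = -246*F*b + 351 = 351 - 246*F*b)
B(-196, V)*20 = (351 - 246*1/162*(-196))*20 = (351 + 8036/27)*20 = (17513/27)*20 = 350260/27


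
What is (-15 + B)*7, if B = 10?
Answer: -35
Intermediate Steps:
(-15 + B)*7 = (-15 + 10)*7 = -5*7 = -35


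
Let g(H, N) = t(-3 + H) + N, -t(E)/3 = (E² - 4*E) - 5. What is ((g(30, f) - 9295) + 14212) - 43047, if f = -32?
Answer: -40010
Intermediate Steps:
t(E) = 15 - 3*E² + 12*E (t(E) = -3*((E² - 4*E) - 5) = -3*(-5 + E² - 4*E) = 15 - 3*E² + 12*E)
g(H, N) = -21 + N - 3*(-3 + H)² + 12*H (g(H, N) = (15 - 3*(-3 + H)² + 12*(-3 + H)) + N = (15 - 3*(-3 + H)² + (-36 + 12*H)) + N = (-21 - 3*(-3 + H)² + 12*H) + N = -21 + N - 3*(-3 + H)² + 12*H)
((g(30, f) - 9295) + 14212) - 43047 = (((-48 - 32 - 3*30² + 30*30) - 9295) + 14212) - 43047 = (((-48 - 32 - 3*900 + 900) - 9295) + 14212) - 43047 = (((-48 - 32 - 2700 + 900) - 9295) + 14212) - 43047 = ((-1880 - 9295) + 14212) - 43047 = (-11175 + 14212) - 43047 = 3037 - 43047 = -40010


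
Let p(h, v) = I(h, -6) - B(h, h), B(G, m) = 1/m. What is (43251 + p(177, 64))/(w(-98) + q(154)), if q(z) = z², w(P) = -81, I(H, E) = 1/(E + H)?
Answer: 436359341/238453515 ≈ 1.8300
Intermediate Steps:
p(h, v) = 1/(-6 + h) - 1/h
(43251 + p(177, 64))/(w(-98) + q(154)) = (43251 + 6/(177*(-6 + 177)))/(-81 + 154²) = (43251 + 6*(1/177)/171)/(-81 + 23716) = (43251 + 6*(1/177)*(1/171))/23635 = (43251 + 2/10089)*(1/23635) = (436359341/10089)*(1/23635) = 436359341/238453515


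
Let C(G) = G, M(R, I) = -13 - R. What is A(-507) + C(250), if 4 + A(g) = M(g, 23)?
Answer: 740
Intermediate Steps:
A(g) = -17 - g (A(g) = -4 + (-13 - g) = -17 - g)
A(-507) + C(250) = (-17 - 1*(-507)) + 250 = (-17 + 507) + 250 = 490 + 250 = 740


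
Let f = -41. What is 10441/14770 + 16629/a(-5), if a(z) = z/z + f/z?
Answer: 13353608/7385 ≈ 1808.2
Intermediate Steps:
a(z) = 1 - 41/z (a(z) = z/z - 41/z = 1 - 41/z)
10441/14770 + 16629/a(-5) = 10441/14770 + 16629/(((-41 - 5)/(-5))) = 10441*(1/14770) + 16629/((-⅕*(-46))) = 10441/14770 + 16629/(46/5) = 10441/14770 + 16629*(5/46) = 10441/14770 + 3615/2 = 13353608/7385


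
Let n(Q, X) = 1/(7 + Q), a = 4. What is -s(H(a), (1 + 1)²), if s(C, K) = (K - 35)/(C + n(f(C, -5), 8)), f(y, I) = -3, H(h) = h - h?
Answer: 124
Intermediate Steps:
H(h) = 0
s(C, K) = (-35 + K)/(¼ + C) (s(C, K) = (K - 35)/(C + 1/(7 - 3)) = (-35 + K)/(C + 1/4) = (-35 + K)/(C + ¼) = (-35 + K)/(¼ + C))
-s(H(a), (1 + 1)²) = -4*(-35 + (1 + 1)²)/(1 + 4*0) = -4*(-35 + 2²)/(1 + 0) = -4*(-35 + 4)/1 = -4*(-31) = -1*(-124) = 124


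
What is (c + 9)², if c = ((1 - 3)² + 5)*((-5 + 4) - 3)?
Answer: 729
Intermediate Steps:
c = -36 (c = ((-2)² + 5)*(-1 - 3) = (4 + 5)*(-4) = 9*(-4) = -36)
(c + 9)² = (-36 + 9)² = (-27)² = 729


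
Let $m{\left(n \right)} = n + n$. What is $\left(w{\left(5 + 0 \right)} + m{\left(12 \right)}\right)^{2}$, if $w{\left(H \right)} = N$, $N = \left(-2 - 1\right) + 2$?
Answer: $529$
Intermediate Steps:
$m{\left(n \right)} = 2 n$
$N = -1$ ($N = -3 + 2 = -1$)
$w{\left(H \right)} = -1$
$\left(w{\left(5 + 0 \right)} + m{\left(12 \right)}\right)^{2} = \left(-1 + 2 \cdot 12\right)^{2} = \left(-1 + 24\right)^{2} = 23^{2} = 529$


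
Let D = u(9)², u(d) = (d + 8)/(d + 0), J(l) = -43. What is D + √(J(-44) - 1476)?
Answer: 289/81 + 7*I*√31 ≈ 3.5679 + 38.974*I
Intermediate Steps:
u(d) = (8 + d)/d
D = 289/81 (D = ((8 + 9)/9)² = ((⅑)*17)² = (17/9)² = 289/81 ≈ 3.5679)
D + √(J(-44) - 1476) = 289/81 + √(-43 - 1476) = 289/81 + √(-1519) = 289/81 + 7*I*√31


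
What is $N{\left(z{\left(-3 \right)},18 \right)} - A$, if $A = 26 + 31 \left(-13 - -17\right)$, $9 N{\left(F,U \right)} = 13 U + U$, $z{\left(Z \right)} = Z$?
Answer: $-122$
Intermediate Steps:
$N{\left(F,U \right)} = \frac{14 U}{9}$ ($N{\left(F,U \right)} = \frac{13 U + U}{9} = \frac{14 U}{9}$)
$A = 150$ ($A = 26 + 31 \left(-13 + 17\right) = 26 + 31 \cdot 4 = 26 + 124 = 150$)
$N{\left(z{\left(-3 \right)},18 \right)} - A = \frac{14}{9} \cdot 18 - 150 = 28 - 150 = -122$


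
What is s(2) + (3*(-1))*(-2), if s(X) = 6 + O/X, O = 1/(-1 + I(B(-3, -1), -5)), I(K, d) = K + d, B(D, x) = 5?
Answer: 23/2 ≈ 11.500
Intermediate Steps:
O = -1 (O = 1/(-1 + (5 - 5)) = 1/(-1 + 0) = 1/(-1) = -1)
s(X) = 6 - 1/X
s(2) + (3*(-1))*(-2) = (6 - 1/2) + (3*(-1))*(-2) = (6 - 1*½) - 3*(-2) = (6 - ½) + 6 = 11/2 + 6 = 23/2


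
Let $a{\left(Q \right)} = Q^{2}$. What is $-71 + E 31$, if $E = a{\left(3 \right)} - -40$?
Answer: $1448$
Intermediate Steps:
$E = 49$ ($E = 3^{2} - -40 = 9 + 40 = 49$)
$-71 + E 31 = -71 + 49 \cdot 31 = -71 + 1519 = 1448$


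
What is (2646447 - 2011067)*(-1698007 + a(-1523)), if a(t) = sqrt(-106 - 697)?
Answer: -1078879687660 + 635380*I*sqrt(803) ≈ -1.0789e+12 + 1.8005e+7*I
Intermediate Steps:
a(t) = I*sqrt(803) (a(t) = sqrt(-803) = I*sqrt(803))
(2646447 - 2011067)*(-1698007 + a(-1523)) = (2646447 - 2011067)*(-1698007 + I*sqrt(803)) = 635380*(-1698007 + I*sqrt(803)) = -1078879687660 + 635380*I*sqrt(803)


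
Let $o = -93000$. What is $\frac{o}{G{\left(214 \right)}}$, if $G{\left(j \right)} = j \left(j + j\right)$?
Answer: $- \frac{11625}{11449} \approx -1.0154$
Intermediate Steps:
$G{\left(j \right)} = 2 j^{2}$ ($G{\left(j \right)} = j 2 j = 2 j^{2}$)
$\frac{o}{G{\left(214 \right)}} = - \frac{93000}{2 \cdot 214^{2}} = - \frac{93000}{2 \cdot 45796} = - \frac{93000}{91592} = \left(-93000\right) \frac{1}{91592} = - \frac{11625}{11449}$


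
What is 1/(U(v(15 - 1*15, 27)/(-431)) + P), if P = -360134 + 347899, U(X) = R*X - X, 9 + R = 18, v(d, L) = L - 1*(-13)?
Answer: -431/5273605 ≈ -8.1728e-5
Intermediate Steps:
v(d, L) = 13 + L (v(d, L) = L + 13 = 13 + L)
R = 9 (R = -9 + 18 = 9)
U(X) = 8*X (U(X) = 9*X - X = 8*X)
P = -12235
1/(U(v(15 - 1*15, 27)/(-431)) + P) = 1/(8*((13 + 27)/(-431)) - 12235) = 1/(8*(40*(-1/431)) - 12235) = 1/(8*(-40/431) - 12235) = 1/(-320/431 - 12235) = 1/(-5273605/431) = -431/5273605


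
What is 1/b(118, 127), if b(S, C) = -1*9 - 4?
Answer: -1/13 ≈ -0.076923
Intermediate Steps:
b(S, C) = -13 (b(S, C) = -9 - 4 = -13)
1/b(118, 127) = 1/(-13) = -1/13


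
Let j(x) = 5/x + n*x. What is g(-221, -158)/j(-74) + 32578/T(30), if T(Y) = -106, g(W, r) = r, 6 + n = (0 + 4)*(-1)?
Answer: -892523871/2902015 ≈ -307.55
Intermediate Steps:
n = -10 (n = -6 + (0 + 4)*(-1) = -6 + 4*(-1) = -6 - 4 = -10)
j(x) = -10*x + 5/x (j(x) = 5/x - 10*x = -10*x + 5/x)
g(-221, -158)/j(-74) + 32578/T(30) = -158/(-10*(-74) + 5/(-74)) + 32578/(-106) = -158/(740 + 5*(-1/74)) + 32578*(-1/106) = -158/(740 - 5/74) - 16289/53 = -158/54755/74 - 16289/53 = -158*74/54755 - 16289/53 = -11692/54755 - 16289/53 = -892523871/2902015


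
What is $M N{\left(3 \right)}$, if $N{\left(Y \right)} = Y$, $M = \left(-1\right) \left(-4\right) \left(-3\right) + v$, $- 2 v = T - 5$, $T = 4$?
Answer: $- \frac{69}{2} \approx -34.5$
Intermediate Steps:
$v = \frac{1}{2}$ ($v = - \frac{4 - 5}{2} = \left(- \frac{1}{2}\right) \left(-1\right) = \frac{1}{2} \approx 0.5$)
$M = - \frac{23}{2}$ ($M = \left(-1\right) \left(-4\right) \left(-3\right) + \frac{1}{2} = 4 \left(-3\right) + \frac{1}{2} = -12 + \frac{1}{2} = - \frac{23}{2} \approx -11.5$)
$M N{\left(3 \right)} = \left(- \frac{23}{2}\right) 3 = - \frac{69}{2}$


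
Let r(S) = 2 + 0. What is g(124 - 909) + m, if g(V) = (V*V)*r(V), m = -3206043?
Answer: -1973593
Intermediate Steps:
r(S) = 2
g(V) = 2*V² (g(V) = (V*V)*2 = V²*2 = 2*V²)
g(124 - 909) + m = 2*(124 - 909)² - 3206043 = 2*(-785)² - 3206043 = 2*616225 - 3206043 = 1232450 - 3206043 = -1973593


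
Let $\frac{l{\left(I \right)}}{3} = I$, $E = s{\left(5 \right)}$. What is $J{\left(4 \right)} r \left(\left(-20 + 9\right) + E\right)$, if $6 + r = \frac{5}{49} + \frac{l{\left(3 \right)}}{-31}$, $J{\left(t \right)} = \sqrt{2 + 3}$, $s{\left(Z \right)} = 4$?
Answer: $\frac{9400 \sqrt{5}}{217} \approx 96.862$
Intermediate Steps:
$E = 4$
$l{\left(I \right)} = 3 I$
$J{\left(t \right)} = \sqrt{5}$
$r = - \frac{9400}{1519}$ ($r = -6 + \left(\frac{5}{49} + \frac{3 \cdot 3}{-31}\right) = -6 + \left(5 \cdot \frac{1}{49} + 9 \left(- \frac{1}{31}\right)\right) = -6 + \left(\frac{5}{49} - \frac{9}{31}\right) = -6 - \frac{286}{1519} = - \frac{9400}{1519} \approx -6.1883$)
$J{\left(4 \right)} r \left(\left(-20 + 9\right) + E\right) = \sqrt{5} \left(- \frac{9400}{1519}\right) \left(\left(-20 + 9\right) + 4\right) = - \frac{9400 \sqrt{5}}{1519} \left(-11 + 4\right) = - \frac{9400 \sqrt{5}}{1519} \left(-7\right) = \frac{9400 \sqrt{5}}{217}$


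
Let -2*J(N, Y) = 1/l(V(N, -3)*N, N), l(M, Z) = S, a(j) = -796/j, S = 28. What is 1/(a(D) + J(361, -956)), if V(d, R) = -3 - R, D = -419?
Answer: 23464/44157 ≈ 0.53138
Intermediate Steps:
l(M, Z) = 28
J(N, Y) = -1/56 (J(N, Y) = -½/28 = -½*1/28 = -1/56)
1/(a(D) + J(361, -956)) = 1/(-796/(-419) - 1/56) = 1/(-796*(-1/419) - 1/56) = 1/(796/419 - 1/56) = 1/(44157/23464) = 23464/44157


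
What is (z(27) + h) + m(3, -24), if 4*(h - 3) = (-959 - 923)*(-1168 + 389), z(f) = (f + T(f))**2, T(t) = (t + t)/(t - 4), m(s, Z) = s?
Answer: 388695229/1058 ≈ 3.6739e+5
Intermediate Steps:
T(t) = 2*t/(-4 + t) (T(t) = (2*t)/(-4 + t) = 2*t/(-4 + t))
z(f) = (f + 2*f/(-4 + f))**2
h = 733045/2 (h = 3 + ((-959 - 923)*(-1168 + 389))/4 = 3 + (-1882*(-779))/4 = 3 + (1/4)*1466078 = 3 + 733039/2 = 733045/2 ≈ 3.6652e+5)
(z(27) + h) + m(3, -24) = (27**2*(-2 + 27)**2/(-4 + 27)**2 + 733045/2) + 3 = (729*25**2/23**2 + 733045/2) + 3 = (729*(1/529)*625 + 733045/2) + 3 = (455625/529 + 733045/2) + 3 = 388692055/1058 + 3 = 388695229/1058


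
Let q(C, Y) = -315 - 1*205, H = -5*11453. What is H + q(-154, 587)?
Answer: -57785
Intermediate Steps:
H = -57265
q(C, Y) = -520 (q(C, Y) = -315 - 205 = -520)
H + q(-154, 587) = -57265 - 520 = -57785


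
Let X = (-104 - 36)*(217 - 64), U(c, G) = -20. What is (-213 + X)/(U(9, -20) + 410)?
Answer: -7211/130 ≈ -55.469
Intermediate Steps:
X = -21420 (X = -140*153 = -21420)
(-213 + X)/(U(9, -20) + 410) = (-213 - 21420)/(-20 + 410) = -21633/390 = -21633*1/390 = -7211/130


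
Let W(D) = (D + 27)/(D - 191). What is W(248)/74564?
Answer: 275/4250148 ≈ 6.4704e-5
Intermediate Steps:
W(D) = (27 + D)/(-191 + D)
W(248)/74564 = ((27 + 248)/(-191 + 248))/74564 = (275/57)*(1/74564) = 275/4250148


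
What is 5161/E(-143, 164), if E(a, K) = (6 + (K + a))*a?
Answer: -397/297 ≈ -1.3367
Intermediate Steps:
E(a, K) = a*(6 + K + a) (E(a, K) = (6 + K + a)*a = a*(6 + K + a))
5161/E(-143, 164) = 5161/((-143*(6 + 164 - 143))) = 5161/((-143*27)) = 5161/(-3861) = 5161*(-1/3861) = -397/297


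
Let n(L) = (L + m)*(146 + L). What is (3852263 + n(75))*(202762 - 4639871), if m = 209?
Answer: -17371401536943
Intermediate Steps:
n(L) = (146 + L)*(209 + L) (n(L) = (L + 209)*(146 + L) = (209 + L)*(146 + L) = (146 + L)*(209 + L))
(3852263 + n(75))*(202762 - 4639871) = (3852263 + (30514 + 75² + 355*75))*(202762 - 4639871) = (3852263 + (30514 + 5625 + 26625))*(-4437109) = (3852263 + 62764)*(-4437109) = 3915027*(-4437109) = -17371401536943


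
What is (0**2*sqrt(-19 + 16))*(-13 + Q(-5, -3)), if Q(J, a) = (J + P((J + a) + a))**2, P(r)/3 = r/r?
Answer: 0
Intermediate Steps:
P(r) = 3 (P(r) = 3*(r/r) = 3*1 = 3)
Q(J, a) = (3 + J)**2 (Q(J, a) = (J + 3)**2 = (3 + J)**2)
(0**2*sqrt(-19 + 16))*(-13 + Q(-5, -3)) = (0**2*sqrt(-19 + 16))*(-13 + (3 - 5)**2) = (0*sqrt(-3))*(-13 + (-2)**2) = (0*(I*sqrt(3)))*(-13 + 4) = 0*(-9) = 0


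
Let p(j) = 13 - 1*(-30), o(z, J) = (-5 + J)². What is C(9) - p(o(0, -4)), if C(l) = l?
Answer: -34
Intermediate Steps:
p(j) = 43 (p(j) = 13 + 30 = 43)
C(9) - p(o(0, -4)) = 9 - 1*43 = 9 - 43 = -34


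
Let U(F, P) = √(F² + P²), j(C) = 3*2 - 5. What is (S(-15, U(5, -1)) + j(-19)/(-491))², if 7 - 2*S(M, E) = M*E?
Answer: 1422123075/964324 + 51525*√26/982 ≈ 1742.3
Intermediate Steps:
j(C) = 1 (j(C) = 6 - 5 = 1)
S(M, E) = 7/2 - E*M/2 (S(M, E) = 7/2 - M*E/2 = 7/2 - E*M/2)
(S(-15, U(5, -1)) + j(-19)/(-491))² = ((7/2 - ½*√(5² + (-1)²)*(-15)) + 1/(-491))² = ((7/2 - ½*√(25 + 1)*(-15)) + 1*(-1/491))² = ((7/2 - ½*√26*(-15)) - 1/491)² = ((7/2 + 15*√26/2) - 1/491)² = (3435/982 + 15*√26/2)²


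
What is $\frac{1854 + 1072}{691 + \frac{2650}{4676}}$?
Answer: $\frac{6840988}{1616883} \approx 4.231$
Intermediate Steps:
$\frac{1854 + 1072}{691 + \frac{2650}{4676}} = \frac{2926}{691 + 2650 \cdot \frac{1}{4676}} = \frac{2926}{691 + \frac{1325}{2338}} = \frac{2926}{\frac{1616883}{2338}} = 2926 \cdot \frac{2338}{1616883} = \frac{6840988}{1616883}$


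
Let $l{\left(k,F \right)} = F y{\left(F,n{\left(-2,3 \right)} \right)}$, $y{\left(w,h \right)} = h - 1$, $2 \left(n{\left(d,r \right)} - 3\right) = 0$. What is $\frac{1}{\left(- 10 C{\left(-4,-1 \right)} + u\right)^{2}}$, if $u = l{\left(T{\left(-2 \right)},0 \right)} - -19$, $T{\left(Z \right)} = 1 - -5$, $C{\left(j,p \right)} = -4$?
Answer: $\frac{1}{3481} \approx 0.00028727$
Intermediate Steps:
$T{\left(Z \right)} = 6$ ($T{\left(Z \right)} = 1 + 5 = 6$)
$n{\left(d,r \right)} = 3$ ($n{\left(d,r \right)} = 3 + \frac{1}{2} \cdot 0 = 3 + 0 = 3$)
$y{\left(w,h \right)} = -1 + h$ ($y{\left(w,h \right)} = h - 1 = -1 + h$)
$l{\left(k,F \right)} = 2 F$ ($l{\left(k,F \right)} = F \left(-1 + 3\right) = F 2 = 2 F$)
$u = 19$ ($u = 2 \cdot 0 - -19 = 0 + 19 = 19$)
$\frac{1}{\left(- 10 C{\left(-4,-1 \right)} + u\right)^{2}} = \frac{1}{\left(\left(-10\right) \left(-4\right) + 19\right)^{2}} = \frac{1}{\left(40 + 19\right)^{2}} = \frac{1}{59^{2}} = \frac{1}{3481}$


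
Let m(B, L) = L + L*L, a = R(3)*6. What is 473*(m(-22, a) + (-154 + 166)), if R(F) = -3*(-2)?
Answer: 635712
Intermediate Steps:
R(F) = 6
a = 36 (a = 6*6 = 36)
m(B, L) = L + L²
473*(m(-22, a) + (-154 + 166)) = 473*(36*(1 + 36) + (-154 + 166)) = 473*(36*37 + 12) = 473*(1332 + 12) = 473*1344 = 635712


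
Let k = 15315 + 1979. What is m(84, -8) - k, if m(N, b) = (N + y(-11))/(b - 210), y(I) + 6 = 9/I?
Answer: -41471861/2398 ≈ -17294.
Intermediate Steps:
y(I) = -6 + 9/I
k = 17294
m(N, b) = (-75/11 + N)/(-210 + b) (m(N, b) = (N + (-6 + 9/(-11)))/(b - 210) = (N + (-6 + 9*(-1/11)))/(-210 + b) = (N + (-6 - 9/11))/(-210 + b) = (N - 75/11)/(-210 + b) = (-75/11 + N)/(-210 + b))
m(84, -8) - k = (-75/11 + 84)/(-210 - 8) - 1*17294 = (849/11)/(-218) - 17294 = -1/218*849/11 - 17294 = -849/2398 - 17294 = -41471861/2398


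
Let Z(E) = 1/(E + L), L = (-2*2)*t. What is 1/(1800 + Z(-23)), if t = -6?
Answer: 1/1801 ≈ 0.00055525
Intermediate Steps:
L = 24 (L = -2*2*(-6) = -4*(-6) = 24)
Z(E) = 1/(24 + E) (Z(E) = 1/(E + 24) = 1/(24 + E))
1/(1800 + Z(-23)) = 1/(1800 + 1/(24 - 23)) = 1/(1800 + 1/1) = 1/(1800 + 1) = 1/1801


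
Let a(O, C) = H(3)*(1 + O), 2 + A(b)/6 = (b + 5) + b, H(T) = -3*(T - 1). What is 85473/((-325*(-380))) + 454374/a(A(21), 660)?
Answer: -9329368317/33468500 ≈ -278.75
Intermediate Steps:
H(T) = 3 - 3*T (H(T) = -3*(-1 + T) = 3 - 3*T)
A(b) = 18 + 12*b (A(b) = -12 + 6*((b + 5) + b) = -12 + 6*((5 + b) + b) = -12 + 6*(5 + 2*b) = -12 + (30 + 12*b) = 18 + 12*b)
a(O, C) = -6 - 6*O (a(O, C) = (3 - 3*3)*(1 + O) = (3 - 9)*(1 + O) = -6*(1 + O) = -6 - 6*O)
85473/((-325*(-380))) + 454374/a(A(21), 660) = 85473/((-325*(-380))) + 454374/(-6 - 6*(18 + 12*21)) = 85473/123500 + 454374/(-6 - 6*(18 + 252)) = 85473*(1/123500) + 454374/(-6 - 6*270) = 85473/123500 + 454374/(-6 - 1620) = 85473/123500 + 454374/(-1626) = 85473/123500 + 454374*(-1/1626) = 85473/123500 - 75729/271 = -9329368317/33468500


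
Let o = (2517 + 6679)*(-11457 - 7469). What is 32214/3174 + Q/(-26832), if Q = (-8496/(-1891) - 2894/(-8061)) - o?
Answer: -700622146438229233/108183037621464 ≈ -6476.3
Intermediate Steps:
o = -174043496 (o = 9196*(-18926) = -174043496)
Q = 2653006172753906/15243351 (Q = (-8496/(-1891) - 2894/(-8061)) - 1*(-174043496) = (-8496*(-1/1891) - 2894*(-1/8061)) + 174043496 = (8496/1891 + 2894/8061) + 174043496 = 73958810/15243351 + 174043496 = 2653006172753906/15243351 ≈ 1.7404e+8)
32214/3174 + Q/(-26832) = 32214/3174 + (2653006172753906/15243351)/(-26832) = 32214*(1/3174) + (2653006172753906/15243351)*(-1/26832) = 5369/529 - 1326503086376953/204504797016 = -700622146438229233/108183037621464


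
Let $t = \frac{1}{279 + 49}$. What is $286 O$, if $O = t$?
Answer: $\frac{143}{164} \approx 0.87195$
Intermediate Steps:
$t = \frac{1}{328} \approx 0.0030488$
$O = \frac{1}{328} \approx 0.0030488$
$286 O = 286 \cdot \frac{1}{328} = \frac{143}{164}$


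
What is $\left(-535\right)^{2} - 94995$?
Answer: $191230$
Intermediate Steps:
$\left(-535\right)^{2} - 94995 = 286225 - 94995 = 191230$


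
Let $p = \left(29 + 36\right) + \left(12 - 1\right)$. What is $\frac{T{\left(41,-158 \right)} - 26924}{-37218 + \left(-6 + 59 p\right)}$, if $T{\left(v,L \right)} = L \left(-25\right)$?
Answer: $\frac{11487}{16370} \approx 0.70171$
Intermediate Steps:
$p = 76$ ($p = 65 + 11 = 76$)
$T{\left(v,L \right)} = - 25 L$
$\frac{T{\left(41,-158 \right)} - 26924}{-37218 + \left(-6 + 59 p\right)} = \frac{\left(-25\right) \left(-158\right) - 26924}{-37218 + \left(-6 + 59 \cdot 76\right)} = \frac{3950 - 26924}{-37218 + \left(-6 + 4484\right)} = - \frac{22974}{-37218 + 4478} = - \frac{22974}{-32740} = \left(-22974\right) \left(- \frac{1}{32740}\right) = \frac{11487}{16370}$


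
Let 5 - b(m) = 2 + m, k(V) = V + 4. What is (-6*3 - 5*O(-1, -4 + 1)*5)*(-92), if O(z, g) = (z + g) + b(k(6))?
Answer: -23644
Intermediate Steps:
k(V) = 4 + V
b(m) = 3 - m (b(m) = 5 - (2 + m) = 5 + (-2 - m) = 3 - m)
O(z, g) = -7 + g + z (O(z, g) = (z + g) + (3 - (4 + 6)) = (g + z) + (3 - 1*10) = (g + z) + (3 - 10) = (g + z) - 7 = -7 + g + z)
(-6*3 - 5*O(-1, -4 + 1)*5)*(-92) = (-6*3 - 5*(-7 + (-4 + 1) - 1)*5)*(-92) = (-18 - 5*(-7 - 3 - 1)*5)*(-92) = (-18 - 5*(-11)*5)*(-92) = (-18 + 55*5)*(-92) = (-18 + 275)*(-92) = 257*(-92) = -23644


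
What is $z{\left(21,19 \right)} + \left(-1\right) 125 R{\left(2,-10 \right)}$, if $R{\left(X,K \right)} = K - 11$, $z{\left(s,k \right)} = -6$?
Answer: $2619$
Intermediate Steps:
$R{\left(X,K \right)} = -11 + K$ ($R{\left(X,K \right)} = K - 11 = -11 + K$)
$z{\left(21,19 \right)} + \left(-1\right) 125 R{\left(2,-10 \right)} = -6 + \left(-1\right) 125 \left(-11 - 10\right) = -6 - -2625 = -6 + 2625 = 2619$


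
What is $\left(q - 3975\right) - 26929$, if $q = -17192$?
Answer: $-48096$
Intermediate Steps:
$\left(q - 3975\right) - 26929 = \left(-17192 - 3975\right) - 26929 = -21167 - 26929 = -48096$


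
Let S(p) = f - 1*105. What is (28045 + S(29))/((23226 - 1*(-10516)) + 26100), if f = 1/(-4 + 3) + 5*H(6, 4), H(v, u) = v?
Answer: 27969/59842 ≈ 0.46738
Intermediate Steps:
f = 29 (f = 1/(-4 + 3) + 5*6 = 1/(-1) + 30 = -1 + 30 = 29)
S(p) = -76 (S(p) = 29 - 1*105 = 29 - 105 = -76)
(28045 + S(29))/((23226 - 1*(-10516)) + 26100) = (28045 - 76)/((23226 - 1*(-10516)) + 26100) = 27969/((23226 + 10516) + 26100) = 27969/(33742 + 26100) = 27969/59842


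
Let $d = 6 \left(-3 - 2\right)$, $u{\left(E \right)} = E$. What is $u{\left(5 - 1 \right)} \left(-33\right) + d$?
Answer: $-162$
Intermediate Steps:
$d = -30$ ($d = 6 \left(-5\right) = -30$)
$u{\left(5 - 1 \right)} \left(-33\right) + d = \left(5 - 1\right) \left(-33\right) - 30 = 4 \left(-33\right) - 30 = -132 - 30 = -162$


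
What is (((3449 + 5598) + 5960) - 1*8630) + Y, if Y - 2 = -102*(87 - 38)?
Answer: 1381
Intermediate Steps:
Y = -4996 (Y = 2 - 102*(87 - 38) = 2 - 102*49 = 2 - 4998 = -4996)
(((3449 + 5598) + 5960) - 1*8630) + Y = (((3449 + 5598) + 5960) - 1*8630) - 4996 = ((9047 + 5960) - 8630) - 4996 = (15007 - 8630) - 4996 = 6377 - 4996 = 1381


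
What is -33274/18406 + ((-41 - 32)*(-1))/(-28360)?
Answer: -472497139/260997080 ≈ -1.8104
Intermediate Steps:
-33274/18406 + ((-41 - 32)*(-1))/(-28360) = -33274*1/18406 - 73*(-1)*(-1/28360) = -16637/9203 + 73*(-1/28360) = -16637/9203 - 73/28360 = -472497139/260997080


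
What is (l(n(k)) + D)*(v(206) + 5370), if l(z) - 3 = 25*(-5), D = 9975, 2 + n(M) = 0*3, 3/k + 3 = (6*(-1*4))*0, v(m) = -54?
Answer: 52378548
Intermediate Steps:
k = -1 (k = 3/(-3 + (6*(-1*4))*0) = 3/(-3 + (6*(-4))*0) = 3/(-3 - 24*0) = 3/(-3 + 0) = 3/(-3) = 3*(-⅓) = -1)
n(M) = -2 (n(M) = -2 + 0*3 = -2 + 0 = -2)
l(z) = -122 (l(z) = 3 + 25*(-5) = 3 - 125 = -122)
(l(n(k)) + D)*(v(206) + 5370) = (-122 + 9975)*(-54 + 5370) = 9853*5316 = 52378548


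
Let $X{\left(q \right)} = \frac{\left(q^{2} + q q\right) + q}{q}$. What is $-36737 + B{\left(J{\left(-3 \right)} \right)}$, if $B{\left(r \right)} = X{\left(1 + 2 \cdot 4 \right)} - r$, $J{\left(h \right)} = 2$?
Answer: $-36720$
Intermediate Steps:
$X{\left(q \right)} = \frac{q + 2 q^{2}}{q}$ ($X{\left(q \right)} = \frac{\left(q^{2} + q^{2}\right) + q}{q} = \frac{2 q^{2} + q}{q} = \frac{q + 2 q^{2}}{q}$)
$B{\left(r \right)} = 19 - r$ ($B{\left(r \right)} = \left(1 + 2 \left(1 + 2 \cdot 4\right)\right) - r = \left(1 + 2 \left(1 + 8\right)\right) - r = \left(1 + 2 \cdot 9\right) - r = \left(1 + 18\right) - r = 19 - r$)
$-36737 + B{\left(J{\left(-3 \right)} \right)} = -36737 + \left(19 - 2\right) = -36737 + 17 = -36720$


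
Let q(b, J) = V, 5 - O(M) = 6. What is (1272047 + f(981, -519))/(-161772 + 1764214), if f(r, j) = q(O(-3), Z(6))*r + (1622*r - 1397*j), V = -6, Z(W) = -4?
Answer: 1791193/801221 ≈ 2.2356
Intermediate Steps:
O(M) = -1 (O(M) = 5 - 1*6 = 5 - 6 = -1)
q(b, J) = -6
f(r, j) = -1397*j + 1616*r (f(r, j) = -6*r + (1622*r - 1397*j) = -6*r + (-1397*j + 1622*r) = -1397*j + 1616*r)
(1272047 + f(981, -519))/(-161772 + 1764214) = (1272047 + (-1397*(-519) + 1616*981))/(-161772 + 1764214) = (1272047 + (725043 + 1585296))/1602442 = (1272047 + 2310339)*(1/1602442) = 3582386*(1/1602442) = 1791193/801221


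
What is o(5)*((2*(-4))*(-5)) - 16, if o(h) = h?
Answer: 184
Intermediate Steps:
o(5)*((2*(-4))*(-5)) - 16 = 5*((2*(-4))*(-5)) - 16 = 5*(-8*(-5)) - 16 = 5*40 - 16 = 200 - 16 = 184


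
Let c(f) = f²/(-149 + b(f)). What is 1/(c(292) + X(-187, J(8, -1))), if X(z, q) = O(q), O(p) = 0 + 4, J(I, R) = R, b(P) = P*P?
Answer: 85115/425724 ≈ 0.19993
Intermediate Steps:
b(P) = P²
O(p) = 4
c(f) = f²/(-149 + f²)
X(z, q) = 4
1/(c(292) + X(-187, J(8, -1))) = 1/(292²/(-149 + 292²) + 4) = 1/(85264/(-149 + 85264) + 4) = 1/(85264/85115 + 4) = 1/(425724/85115) = 85115/425724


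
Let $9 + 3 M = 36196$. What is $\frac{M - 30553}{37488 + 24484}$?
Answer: $- \frac{13868}{46479} \approx -0.29837$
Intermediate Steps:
$M = \frac{36187}{3}$ ($M = -3 + \frac{1}{3} \cdot 36196 = -3 + \frac{36196}{3} = \frac{36187}{3} \approx 12062.0$)
$\frac{M - 30553}{37488 + 24484} = \frac{\frac{36187}{3} - 30553}{37488 + 24484} = - \frac{55472}{3 \cdot 61972} = \left(- \frac{55472}{3}\right) \frac{1}{61972} = - \frac{13868}{46479}$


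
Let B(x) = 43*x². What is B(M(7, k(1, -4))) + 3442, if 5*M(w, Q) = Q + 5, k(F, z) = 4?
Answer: 89533/25 ≈ 3581.3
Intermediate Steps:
M(w, Q) = 1 + Q/5 (M(w, Q) = (Q + 5)/5 = (5 + Q)/5 = 1 + Q/5)
B(M(7, k(1, -4))) + 3442 = 43*(1 + (⅕)*4)² + 3442 = 43*(1 + ⅘)² + 3442 = 43*(9/5)² + 3442 = 43*(81/25) + 3442 = 3483/25 + 3442 = 89533/25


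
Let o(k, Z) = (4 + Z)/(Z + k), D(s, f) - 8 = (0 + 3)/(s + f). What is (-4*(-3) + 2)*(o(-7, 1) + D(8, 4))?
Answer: 623/6 ≈ 103.83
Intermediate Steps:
D(s, f) = 8 + 3/(f + s) (D(s, f) = 8 + (0 + 3)/(s + f) = 8 + 3/(f + s))
o(k, Z) = (4 + Z)/(Z + k)
(-4*(-3) + 2)*(o(-7, 1) + D(8, 4)) = (-4*(-3) + 2)*((4 + 1)/(1 - 7) + (3 + 8*4 + 8*8)/(4 + 8)) = (12 + 2)*(5/(-6) + (3 + 32 + 64)/12) = 14*(-1/6*5 + (1/12)*99) = 14*(-5/6 + 33/4) = 14*(89/12) = 623/6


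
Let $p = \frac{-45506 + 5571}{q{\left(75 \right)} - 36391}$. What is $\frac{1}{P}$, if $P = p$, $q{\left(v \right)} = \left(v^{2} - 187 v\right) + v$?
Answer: $\frac{6388}{5705} \approx 1.1197$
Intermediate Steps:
$q{\left(v \right)} = v^{2} - 186 v$
$p = \frac{5705}{6388}$ ($p = \frac{-45506 + 5571}{75 \left(-186 + 75\right) - 36391} = - \frac{39935}{75 \left(-111\right) - 36391} = - \frac{39935}{-8325 - 36391} = - \frac{39935}{-44716} = \left(-39935\right) \left(- \frac{1}{44716}\right) = \frac{5705}{6388} \approx 0.89308$)
$P = \frac{5705}{6388} \approx 0.89308$
$\frac{1}{P} = \frac{1}{\frac{5705}{6388}} = \frac{6388}{5705}$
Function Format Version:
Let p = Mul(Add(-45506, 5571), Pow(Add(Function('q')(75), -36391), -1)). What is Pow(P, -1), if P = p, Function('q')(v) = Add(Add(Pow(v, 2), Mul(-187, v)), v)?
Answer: Rational(6388, 5705) ≈ 1.1197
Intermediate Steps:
Function('q')(v) = Add(Pow(v, 2), Mul(-186, v))
p = Rational(5705, 6388) (p = Mul(Add(-45506, 5571), Pow(Add(Mul(75, Add(-186, 75)), -36391), -1)) = Mul(-39935, Pow(Add(Mul(75, -111), -36391), -1)) = Mul(-39935, Pow(Add(-8325, -36391), -1)) = Mul(-39935, Pow(-44716, -1)) = Mul(-39935, Rational(-1, 44716)) = Rational(5705, 6388) ≈ 0.89308)
P = Rational(5705, 6388) ≈ 0.89308
Pow(P, -1) = Pow(Rational(5705, 6388), -1) = Rational(6388, 5705)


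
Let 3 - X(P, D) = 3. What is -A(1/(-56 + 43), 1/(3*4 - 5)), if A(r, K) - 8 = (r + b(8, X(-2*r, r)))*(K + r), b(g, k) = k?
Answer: -9458/1183 ≈ -7.9949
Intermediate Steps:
X(P, D) = 0 (X(P, D) = 3 - 1*3 = 3 - 3 = 0)
A(r, K) = 8 + r*(K + r) (A(r, K) = 8 + (r + 0)*(K + r) = 8 + r*(K + r))
-A(1/(-56 + 43), 1/(3*4 - 5)) = -(8 + (1/(-56 + 43))² + 1/((3*4 - 5)*(-56 + 43))) = -(8 + (1/(-13))² + 1/((12 - 5)*(-13))) = -(8 + (-1/13)² - 1/13/7) = -(8 + 1/169 + (⅐)*(-1/13)) = -(8 + 1/169 - 1/91) = -1*9458/1183 = -9458/1183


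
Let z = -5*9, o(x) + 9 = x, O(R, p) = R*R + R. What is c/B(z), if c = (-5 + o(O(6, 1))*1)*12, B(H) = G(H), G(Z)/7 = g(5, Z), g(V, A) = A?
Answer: -16/15 ≈ -1.0667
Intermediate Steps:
O(R, p) = R + R² (O(R, p) = R² + R = R + R²)
G(Z) = 7*Z
o(x) = -9 + x
z = -45
B(H) = 7*H
c = 336 (c = (-5 + (-9 + 6*(1 + 6))*1)*12 = (-5 + (-9 + 6*7)*1)*12 = (-5 + (-9 + 42)*1)*12 = (-5 + 33*1)*12 = (-5 + 33)*12 = 28*12 = 336)
c/B(z) = 336/((7*(-45))) = 336/(-315) = 336*(-1/315) = -16/15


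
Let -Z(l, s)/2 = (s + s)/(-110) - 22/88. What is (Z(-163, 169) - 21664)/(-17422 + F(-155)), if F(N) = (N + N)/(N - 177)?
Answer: 197731647/159054335 ≈ 1.2432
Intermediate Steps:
F(N) = 2*N/(-177 + N) (F(N) = (2*N)/(-177 + N) = 2*N/(-177 + N))
Z(l, s) = ½ + 2*s/55 (Z(l, s) = -2*((s + s)/(-110) - 22/88) = -2*((2*s)*(-1/110) - 22*1/88) = -2*(-s/55 - ¼) = -2*(-¼ - s/55) = ½ + 2*s/55)
(Z(-163, 169) - 21664)/(-17422 + F(-155)) = ((½ + (2/55)*169) - 21664)/(-17422 + 2*(-155)/(-177 - 155)) = ((½ + 338/55) - 21664)/(-17422 + 2*(-155)/(-332)) = (731/110 - 21664)/(-17422 + 2*(-155)*(-1/332)) = -2382309/(110*(-17422 + 155/166)) = -2382309/(110*(-2891897/166)) = -2382309/110*(-166/2891897) = 197731647/159054335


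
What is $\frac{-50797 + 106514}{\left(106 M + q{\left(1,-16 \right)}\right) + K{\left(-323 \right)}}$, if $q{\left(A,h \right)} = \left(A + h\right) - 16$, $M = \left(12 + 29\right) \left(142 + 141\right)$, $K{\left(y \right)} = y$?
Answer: $\frac{55717}{1229564} \approx 0.045314$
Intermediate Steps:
$M = 11603$ ($M = 41 \cdot 283 = 11603$)
$q{\left(A,h \right)} = -16 + A + h$
$\frac{-50797 + 106514}{\left(106 M + q{\left(1,-16 \right)}\right) + K{\left(-323 \right)}} = \frac{-50797 + 106514}{\left(106 \cdot 11603 - 31\right) - 323} = \frac{55717}{\left(1229918 - 31\right) - 323} = \frac{55717}{1229887 - 323} = \frac{55717}{1229564}$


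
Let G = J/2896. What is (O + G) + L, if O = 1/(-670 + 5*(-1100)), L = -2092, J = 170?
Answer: -9344869859/4467080 ≈ -2091.9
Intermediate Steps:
O = -1/6170 (O = 1/(-670 - 5500) = 1/(-6170) = -1/6170 ≈ -0.00016207)
G = 85/1448 (G = 170/2896 = 170*(1/2896) = 85/1448 ≈ 0.058702)
(O + G) + L = (-1/6170 + 85/1448) - 2092 = 261501/4467080 - 2092 = -9344869859/4467080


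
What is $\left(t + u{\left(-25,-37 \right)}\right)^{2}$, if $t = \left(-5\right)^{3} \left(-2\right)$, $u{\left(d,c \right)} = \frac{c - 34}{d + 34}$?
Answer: $\frac{4748041}{81} \approx 58618.0$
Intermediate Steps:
$u{\left(d,c \right)} = \frac{-34 + c}{34 + d}$
$t = 250$ ($t = \left(-125\right) \left(-2\right) = 250$)
$\left(t + u{\left(-25,-37 \right)}\right)^{2} = \left(250 + \frac{-34 - 37}{34 - 25}\right)^{2} = \left(250 + \frac{1}{9} \left(-71\right)\right)^{2} = \left(250 - \frac{71}{9}\right)^{2} = \left(\frac{2179}{9}\right)^{2} = \frac{4748041}{81}$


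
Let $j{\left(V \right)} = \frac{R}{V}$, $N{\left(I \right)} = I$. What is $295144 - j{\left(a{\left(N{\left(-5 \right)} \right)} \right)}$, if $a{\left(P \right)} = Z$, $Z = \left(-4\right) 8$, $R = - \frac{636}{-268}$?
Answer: $\frac{632788895}{2144} \approx 2.9514 \cdot 10^{5}$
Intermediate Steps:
$R = \frac{159}{67}$ ($R = \left(-636\right) \left(- \frac{1}{268}\right) = \frac{159}{67} \approx 2.3731$)
$Z = -32$
$a{\left(P \right)} = -32$
$j{\left(V \right)} = \frac{159}{67 V}$
$295144 - j{\left(a{\left(N{\left(-5 \right)} \right)} \right)} = 295144 - \frac{159}{67 \left(-32\right)} = 295144 - \frac{159}{67} \left(- \frac{1}{32}\right) = 295144 - - \frac{159}{2144} = 295144 + \frac{159}{2144} = \frac{632788895}{2144}$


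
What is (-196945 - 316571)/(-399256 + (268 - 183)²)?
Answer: 171172/130677 ≈ 1.3099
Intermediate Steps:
(-196945 - 316571)/(-399256 + (268 - 183)²) = -513516/(-399256 + 85²) = -513516/(-399256 + 7225) = -513516/(-392031) = -513516*(-1/392031) = 171172/130677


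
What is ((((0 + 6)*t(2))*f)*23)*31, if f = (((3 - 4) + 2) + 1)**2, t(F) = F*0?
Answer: 0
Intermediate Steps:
t(F) = 0
f = 4 (f = ((-1 + 2) + 1)**2 = (1 + 1)**2 = 2**2 = 4)
((((0 + 6)*t(2))*f)*23)*31 = ((((0 + 6)*0)*4)*23)*31 = (((6*0)*4)*23)*31 = ((0*4)*23)*31 = (0*23)*31 = 0*31 = 0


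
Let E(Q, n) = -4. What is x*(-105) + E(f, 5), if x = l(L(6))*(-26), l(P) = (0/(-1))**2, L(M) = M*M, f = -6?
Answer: -4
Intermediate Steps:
L(M) = M**2
l(P) = 0 (l(P) = (0*(-1))**2 = 0**2 = 0)
x = 0 (x = 0*(-26) = 0)
x*(-105) + E(f, 5) = 0*(-105) - 4 = 0 - 4 = -4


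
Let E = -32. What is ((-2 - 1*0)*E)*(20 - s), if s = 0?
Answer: 1280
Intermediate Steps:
((-2 - 1*0)*E)*(20 - s) = ((-2 - 1*0)*(-32))*(20 - 1*0) = ((-2 + 0)*(-32))*(20 + 0) = -2*(-32)*20 = 64*20 = 1280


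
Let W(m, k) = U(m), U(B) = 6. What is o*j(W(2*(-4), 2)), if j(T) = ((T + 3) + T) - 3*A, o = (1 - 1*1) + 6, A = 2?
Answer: 54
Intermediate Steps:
W(m, k) = 6
o = 6 (o = (1 - 1) + 6 = 0 + 6 = 6)
j(T) = -3 + 2*T (j(T) = ((T + 3) + T) - 3*2 = ((3 + T) + T) - 6 = (3 + 2*T) - 6 = -3 + 2*T)
o*j(W(2*(-4), 2)) = 6*(-3 + 2*6) = 6*(-3 + 12) = 6*9 = 54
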